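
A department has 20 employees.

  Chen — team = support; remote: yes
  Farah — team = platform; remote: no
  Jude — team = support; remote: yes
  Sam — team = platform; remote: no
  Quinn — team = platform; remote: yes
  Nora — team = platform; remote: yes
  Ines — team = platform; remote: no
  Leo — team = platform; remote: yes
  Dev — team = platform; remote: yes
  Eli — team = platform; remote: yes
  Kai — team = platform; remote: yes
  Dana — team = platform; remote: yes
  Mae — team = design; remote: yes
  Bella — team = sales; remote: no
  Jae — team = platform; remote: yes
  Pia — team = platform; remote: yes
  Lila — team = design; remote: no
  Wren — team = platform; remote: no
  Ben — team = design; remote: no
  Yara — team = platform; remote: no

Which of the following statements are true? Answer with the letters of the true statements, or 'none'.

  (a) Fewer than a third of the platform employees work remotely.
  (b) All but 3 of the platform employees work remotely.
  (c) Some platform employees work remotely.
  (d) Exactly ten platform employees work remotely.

(c)

|A| = 14, |A ∩ B| = 9, |A ∖ B| = 5.
(a) |A ∩ B| / |A| < 1/3: fails.
(b) |A ∖ B| = 3: fails.
(c) A ∩ B ≠ ∅ (|A ∩ B| ≥ 1): holds.
(d) |A ∩ B| = 10: fails.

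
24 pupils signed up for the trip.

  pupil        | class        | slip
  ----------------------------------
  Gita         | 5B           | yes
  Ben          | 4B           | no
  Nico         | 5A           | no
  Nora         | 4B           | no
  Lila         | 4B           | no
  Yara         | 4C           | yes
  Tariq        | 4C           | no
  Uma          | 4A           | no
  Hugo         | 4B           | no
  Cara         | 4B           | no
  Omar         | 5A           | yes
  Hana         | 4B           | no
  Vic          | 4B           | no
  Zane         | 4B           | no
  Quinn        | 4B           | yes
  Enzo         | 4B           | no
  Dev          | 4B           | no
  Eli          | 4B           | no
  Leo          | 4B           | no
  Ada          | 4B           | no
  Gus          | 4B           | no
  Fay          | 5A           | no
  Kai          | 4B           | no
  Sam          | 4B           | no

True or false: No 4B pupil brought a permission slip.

False

The determiner here denotes the relation: A ∩ B = ∅ (|A ∩ B| = 0).
|A| = 17, |A ∩ B| = 1, |A ∖ B| = 16.
So the statement is false.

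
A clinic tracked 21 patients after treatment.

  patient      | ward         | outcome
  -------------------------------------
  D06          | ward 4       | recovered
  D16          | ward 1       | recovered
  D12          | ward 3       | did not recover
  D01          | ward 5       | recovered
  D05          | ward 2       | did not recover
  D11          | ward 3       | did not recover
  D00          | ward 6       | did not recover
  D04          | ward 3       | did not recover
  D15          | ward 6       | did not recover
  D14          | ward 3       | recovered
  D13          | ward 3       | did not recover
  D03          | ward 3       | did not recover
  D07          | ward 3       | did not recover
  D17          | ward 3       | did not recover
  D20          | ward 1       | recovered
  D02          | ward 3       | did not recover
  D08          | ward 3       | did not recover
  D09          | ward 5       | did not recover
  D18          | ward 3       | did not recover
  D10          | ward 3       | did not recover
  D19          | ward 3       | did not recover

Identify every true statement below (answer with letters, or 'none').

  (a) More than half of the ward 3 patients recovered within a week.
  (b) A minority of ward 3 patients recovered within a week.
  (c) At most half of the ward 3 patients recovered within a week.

(b), (c)

|A| = 13, |A ∩ B| = 1, |A ∖ B| = 12.
(a) |A ∩ B| > |A ∖ B|: fails.
(b) |A ∩ B| < |A ∖ B|: holds.
(c) |A ∩ B| ≤ |A ∖ B|: holds.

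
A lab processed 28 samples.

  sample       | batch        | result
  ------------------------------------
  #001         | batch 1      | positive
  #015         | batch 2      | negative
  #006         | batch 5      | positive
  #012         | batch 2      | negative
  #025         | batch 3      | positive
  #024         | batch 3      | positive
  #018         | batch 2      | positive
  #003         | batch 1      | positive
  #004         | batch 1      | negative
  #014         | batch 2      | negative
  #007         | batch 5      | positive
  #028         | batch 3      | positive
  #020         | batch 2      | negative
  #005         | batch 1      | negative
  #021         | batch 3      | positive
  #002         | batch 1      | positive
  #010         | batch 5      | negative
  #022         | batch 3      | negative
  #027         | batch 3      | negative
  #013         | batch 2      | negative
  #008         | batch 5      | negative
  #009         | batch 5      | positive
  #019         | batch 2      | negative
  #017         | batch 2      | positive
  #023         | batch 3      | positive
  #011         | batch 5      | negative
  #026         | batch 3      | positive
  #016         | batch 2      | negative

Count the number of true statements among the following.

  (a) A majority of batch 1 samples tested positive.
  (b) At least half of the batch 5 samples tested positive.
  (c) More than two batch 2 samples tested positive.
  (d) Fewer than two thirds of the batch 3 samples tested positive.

2

(a) batch 1: |A| = 5, |A ∩ B| = 3; needs |A ∩ B| > |A ∖ B| — true.
(b) batch 5: |A| = 6, |A ∩ B| = 3; needs |A ∩ B| ≥ |A ∖ B| — true.
(c) batch 2: |A| = 9, |A ∩ B| = 2; needs |A ∩ B| > 2 — false.
(d) batch 3: |A| = 8, |A ∩ B| = 6; needs |A ∩ B| / |A| < 2/3 — false.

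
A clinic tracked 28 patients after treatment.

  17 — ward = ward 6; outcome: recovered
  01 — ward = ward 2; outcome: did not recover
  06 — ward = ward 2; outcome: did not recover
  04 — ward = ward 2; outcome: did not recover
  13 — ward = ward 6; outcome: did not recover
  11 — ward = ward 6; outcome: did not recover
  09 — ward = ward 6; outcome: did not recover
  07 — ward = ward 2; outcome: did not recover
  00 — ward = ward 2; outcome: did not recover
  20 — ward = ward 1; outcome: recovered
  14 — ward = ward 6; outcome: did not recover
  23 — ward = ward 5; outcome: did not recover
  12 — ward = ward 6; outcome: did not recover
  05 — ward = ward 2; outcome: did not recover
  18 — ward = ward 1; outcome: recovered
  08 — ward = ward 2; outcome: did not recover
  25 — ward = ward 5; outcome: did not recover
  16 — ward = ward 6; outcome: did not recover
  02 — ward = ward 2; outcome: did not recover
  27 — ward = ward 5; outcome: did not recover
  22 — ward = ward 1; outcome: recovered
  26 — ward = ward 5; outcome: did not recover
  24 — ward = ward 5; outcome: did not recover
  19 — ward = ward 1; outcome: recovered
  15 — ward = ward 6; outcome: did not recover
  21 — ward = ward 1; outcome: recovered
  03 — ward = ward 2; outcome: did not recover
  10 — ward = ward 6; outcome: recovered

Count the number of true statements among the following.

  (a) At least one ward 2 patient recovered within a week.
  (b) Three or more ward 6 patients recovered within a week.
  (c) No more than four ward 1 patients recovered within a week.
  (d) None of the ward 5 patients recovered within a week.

(a) ward 2: |A| = 9, |A ∩ B| = 0; needs A ∩ B ≠ ∅ (|A ∩ B| ≥ 1) — false.
(b) ward 6: |A| = 9, |A ∩ B| = 2; needs |A ∩ B| ≥ 3 — false.
(c) ward 1: |A| = 5, |A ∩ B| = 5; needs |A ∩ B| ≤ 4 — false.
(d) ward 5: |A| = 5, |A ∩ B| = 0; needs A ∩ B = ∅ (|A ∩ B| = 0) — true.

1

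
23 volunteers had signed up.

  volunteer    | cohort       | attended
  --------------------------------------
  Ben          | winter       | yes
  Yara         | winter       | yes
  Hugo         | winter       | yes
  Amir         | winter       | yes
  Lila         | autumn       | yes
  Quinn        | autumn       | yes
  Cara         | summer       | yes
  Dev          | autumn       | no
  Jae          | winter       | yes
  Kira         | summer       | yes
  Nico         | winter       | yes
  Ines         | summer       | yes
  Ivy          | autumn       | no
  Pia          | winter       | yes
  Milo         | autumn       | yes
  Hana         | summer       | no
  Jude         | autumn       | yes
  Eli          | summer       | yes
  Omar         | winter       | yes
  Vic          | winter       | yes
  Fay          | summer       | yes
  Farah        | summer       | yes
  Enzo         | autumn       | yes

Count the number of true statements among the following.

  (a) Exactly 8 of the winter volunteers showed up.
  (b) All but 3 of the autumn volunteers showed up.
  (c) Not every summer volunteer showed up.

(a) winter: |A| = 9, |A ∩ B| = 9; needs |A ∩ B| = 8 — false.
(b) autumn: |A| = 7, |A ∩ B| = 5; needs |A ∖ B| = 3 — false.
(c) summer: |A| = 7, |A ∩ B| = 6; needs A ⊄ B (|A ∖ B| ≥ 1) — true.

1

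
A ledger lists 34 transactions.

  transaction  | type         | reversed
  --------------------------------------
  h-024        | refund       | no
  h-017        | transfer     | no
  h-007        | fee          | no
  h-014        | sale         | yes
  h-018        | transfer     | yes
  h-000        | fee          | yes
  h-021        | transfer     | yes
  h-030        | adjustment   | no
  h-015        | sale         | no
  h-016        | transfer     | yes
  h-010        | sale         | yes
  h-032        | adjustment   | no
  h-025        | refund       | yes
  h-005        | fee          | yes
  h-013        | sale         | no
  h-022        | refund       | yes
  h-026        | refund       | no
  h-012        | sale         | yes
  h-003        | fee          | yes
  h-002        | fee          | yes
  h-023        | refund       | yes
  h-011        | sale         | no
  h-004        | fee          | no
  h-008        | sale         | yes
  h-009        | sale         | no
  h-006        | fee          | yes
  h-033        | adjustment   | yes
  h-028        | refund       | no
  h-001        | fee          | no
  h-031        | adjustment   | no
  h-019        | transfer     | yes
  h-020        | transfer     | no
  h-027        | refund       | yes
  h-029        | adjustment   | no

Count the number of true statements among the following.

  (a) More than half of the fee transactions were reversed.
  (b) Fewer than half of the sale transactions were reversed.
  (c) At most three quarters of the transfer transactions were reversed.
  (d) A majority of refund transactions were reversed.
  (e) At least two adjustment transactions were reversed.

(a) fee: |A| = 8, |A ∩ B| = 5; needs |A ∩ B| > |A ∖ B| — true.
(b) sale: |A| = 8, |A ∩ B| = 4; needs |A ∩ B| < |A ∖ B| — false.
(c) transfer: |A| = 6, |A ∩ B| = 4; needs |A ∩ B| / |A| ≤ 3/4 — true.
(d) refund: |A| = 7, |A ∩ B| = 4; needs |A ∩ B| > |A ∖ B| — true.
(e) adjustment: |A| = 5, |A ∩ B| = 1; needs |A ∩ B| ≥ 2 — false.

3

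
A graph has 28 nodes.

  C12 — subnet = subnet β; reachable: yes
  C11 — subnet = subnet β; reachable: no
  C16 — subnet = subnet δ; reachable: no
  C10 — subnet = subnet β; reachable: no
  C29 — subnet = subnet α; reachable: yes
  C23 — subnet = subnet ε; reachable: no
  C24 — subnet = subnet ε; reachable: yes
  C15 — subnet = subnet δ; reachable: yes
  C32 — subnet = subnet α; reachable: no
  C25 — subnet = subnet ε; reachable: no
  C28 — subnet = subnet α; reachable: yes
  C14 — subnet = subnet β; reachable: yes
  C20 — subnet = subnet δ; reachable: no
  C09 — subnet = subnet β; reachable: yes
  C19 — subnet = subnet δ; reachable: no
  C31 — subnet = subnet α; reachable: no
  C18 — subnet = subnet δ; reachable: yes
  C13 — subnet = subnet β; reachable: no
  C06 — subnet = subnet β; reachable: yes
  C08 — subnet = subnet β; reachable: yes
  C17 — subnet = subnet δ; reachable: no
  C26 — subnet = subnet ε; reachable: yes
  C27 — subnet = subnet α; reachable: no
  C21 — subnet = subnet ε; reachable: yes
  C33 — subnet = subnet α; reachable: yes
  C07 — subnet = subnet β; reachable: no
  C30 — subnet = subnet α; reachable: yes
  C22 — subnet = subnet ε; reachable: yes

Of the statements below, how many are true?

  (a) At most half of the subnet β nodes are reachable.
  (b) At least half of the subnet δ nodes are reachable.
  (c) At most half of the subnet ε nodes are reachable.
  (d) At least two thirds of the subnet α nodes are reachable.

(a) subnet β: |A| = 9, |A ∩ B| = 5; needs |A ∩ B| ≤ |A ∖ B| — false.
(b) subnet δ: |A| = 6, |A ∩ B| = 2; needs |A ∩ B| ≥ |A ∖ B| — false.
(c) subnet ε: |A| = 6, |A ∩ B| = 4; needs |A ∩ B| ≤ |A ∖ B| — false.
(d) subnet α: |A| = 7, |A ∩ B| = 4; needs |A ∩ B| / |A| ≥ 2/3 — false.

0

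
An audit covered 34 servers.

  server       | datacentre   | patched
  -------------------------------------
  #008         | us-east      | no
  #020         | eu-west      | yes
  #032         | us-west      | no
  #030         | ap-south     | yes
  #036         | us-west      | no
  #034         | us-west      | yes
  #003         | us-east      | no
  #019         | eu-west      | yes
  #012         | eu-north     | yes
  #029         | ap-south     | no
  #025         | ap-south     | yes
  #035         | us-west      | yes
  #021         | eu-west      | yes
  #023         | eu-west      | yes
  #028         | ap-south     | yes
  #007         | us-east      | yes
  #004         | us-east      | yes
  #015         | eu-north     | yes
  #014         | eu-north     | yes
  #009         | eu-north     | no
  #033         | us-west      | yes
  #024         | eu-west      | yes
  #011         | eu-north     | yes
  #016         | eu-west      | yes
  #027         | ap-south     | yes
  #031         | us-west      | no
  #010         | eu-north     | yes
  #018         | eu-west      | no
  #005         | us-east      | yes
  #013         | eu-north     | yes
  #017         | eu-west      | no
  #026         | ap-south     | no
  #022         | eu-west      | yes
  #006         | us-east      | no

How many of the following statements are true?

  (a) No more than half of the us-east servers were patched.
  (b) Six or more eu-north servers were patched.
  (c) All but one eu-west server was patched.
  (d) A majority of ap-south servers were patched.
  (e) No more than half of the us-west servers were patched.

(a) us-east: |A| = 6, |A ∩ B| = 3; needs |A ∩ B| ≤ |A ∖ B| — true.
(b) eu-north: |A| = 7, |A ∩ B| = 6; needs |A ∩ B| ≥ 6 — true.
(c) eu-west: |A| = 9, |A ∩ B| = 7; needs |A ∖ B| = 1 — false.
(d) ap-south: |A| = 6, |A ∩ B| = 4; needs |A ∩ B| > |A ∖ B| — true.
(e) us-west: |A| = 6, |A ∩ B| = 3; needs |A ∩ B| ≤ |A ∖ B| — true.

4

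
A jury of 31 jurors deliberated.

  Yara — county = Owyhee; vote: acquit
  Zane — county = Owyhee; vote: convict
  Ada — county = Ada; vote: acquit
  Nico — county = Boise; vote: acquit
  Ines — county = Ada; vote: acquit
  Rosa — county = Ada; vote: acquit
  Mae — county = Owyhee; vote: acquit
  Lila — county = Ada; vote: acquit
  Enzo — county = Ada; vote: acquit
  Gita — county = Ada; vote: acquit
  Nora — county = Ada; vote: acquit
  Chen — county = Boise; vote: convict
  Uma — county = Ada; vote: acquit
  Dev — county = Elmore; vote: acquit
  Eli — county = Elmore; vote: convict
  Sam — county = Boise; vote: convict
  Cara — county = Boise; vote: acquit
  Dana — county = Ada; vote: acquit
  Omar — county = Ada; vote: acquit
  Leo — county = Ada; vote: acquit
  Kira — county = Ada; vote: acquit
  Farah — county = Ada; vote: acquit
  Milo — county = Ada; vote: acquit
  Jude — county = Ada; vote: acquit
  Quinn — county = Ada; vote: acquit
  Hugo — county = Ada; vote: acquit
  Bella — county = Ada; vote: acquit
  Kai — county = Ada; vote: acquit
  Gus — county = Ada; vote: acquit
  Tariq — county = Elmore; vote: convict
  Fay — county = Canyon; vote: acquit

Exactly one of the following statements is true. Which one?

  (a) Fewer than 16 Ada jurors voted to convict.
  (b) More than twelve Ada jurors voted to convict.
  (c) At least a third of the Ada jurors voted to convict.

(a)

|A| = 20, |A ∩ B| = 0, |A ∖ B| = 20.
(a) requires |A ∩ B| < 16: true.
(b) requires |A ∩ B| > 12: false.
(c) requires |A ∩ B| / |A| ≥ 1/3: false.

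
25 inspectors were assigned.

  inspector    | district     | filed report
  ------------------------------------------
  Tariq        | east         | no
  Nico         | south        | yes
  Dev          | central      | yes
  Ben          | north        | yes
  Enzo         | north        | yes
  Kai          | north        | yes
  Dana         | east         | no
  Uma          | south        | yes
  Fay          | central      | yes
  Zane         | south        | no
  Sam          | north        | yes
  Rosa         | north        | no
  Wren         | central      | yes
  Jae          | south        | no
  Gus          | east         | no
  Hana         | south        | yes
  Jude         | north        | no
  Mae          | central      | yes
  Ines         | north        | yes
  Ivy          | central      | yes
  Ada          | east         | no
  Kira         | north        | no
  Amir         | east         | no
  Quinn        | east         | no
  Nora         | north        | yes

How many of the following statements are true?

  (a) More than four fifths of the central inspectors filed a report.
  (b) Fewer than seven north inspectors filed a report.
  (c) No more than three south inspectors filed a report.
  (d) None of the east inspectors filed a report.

4

(a) central: |A| = 5, |A ∩ B| = 5; needs |A ∩ B| / |A| > 4/5 — true.
(b) north: |A| = 9, |A ∩ B| = 6; needs |A ∩ B| < 7 — true.
(c) south: |A| = 5, |A ∩ B| = 3; needs |A ∩ B| ≤ 3 — true.
(d) east: |A| = 6, |A ∩ B| = 0; needs A ∩ B = ∅ (|A ∩ B| = 0) — true.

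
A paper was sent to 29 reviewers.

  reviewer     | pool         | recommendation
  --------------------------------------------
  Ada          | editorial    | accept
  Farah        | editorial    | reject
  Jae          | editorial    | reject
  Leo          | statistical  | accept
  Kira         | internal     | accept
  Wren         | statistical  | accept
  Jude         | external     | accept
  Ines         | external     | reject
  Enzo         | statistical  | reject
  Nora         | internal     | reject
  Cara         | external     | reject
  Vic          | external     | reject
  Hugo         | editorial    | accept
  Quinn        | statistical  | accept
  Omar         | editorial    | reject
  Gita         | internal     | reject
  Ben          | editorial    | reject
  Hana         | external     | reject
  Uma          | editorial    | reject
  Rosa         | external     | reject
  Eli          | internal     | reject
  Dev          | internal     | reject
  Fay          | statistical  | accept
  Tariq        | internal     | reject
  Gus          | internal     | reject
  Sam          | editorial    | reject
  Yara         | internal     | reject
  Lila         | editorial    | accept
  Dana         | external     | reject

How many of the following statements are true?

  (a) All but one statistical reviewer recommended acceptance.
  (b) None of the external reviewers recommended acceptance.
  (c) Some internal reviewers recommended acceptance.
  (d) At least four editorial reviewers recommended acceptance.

(a) statistical: |A| = 5, |A ∩ B| = 4; needs |A ∖ B| = 1 — true.
(b) external: |A| = 7, |A ∩ B| = 1; needs A ∩ B = ∅ (|A ∩ B| = 0) — false.
(c) internal: |A| = 8, |A ∩ B| = 1; needs A ∩ B ≠ ∅ (|A ∩ B| ≥ 1) — true.
(d) editorial: |A| = 9, |A ∩ B| = 3; needs |A ∩ B| ≥ 4 — false.

2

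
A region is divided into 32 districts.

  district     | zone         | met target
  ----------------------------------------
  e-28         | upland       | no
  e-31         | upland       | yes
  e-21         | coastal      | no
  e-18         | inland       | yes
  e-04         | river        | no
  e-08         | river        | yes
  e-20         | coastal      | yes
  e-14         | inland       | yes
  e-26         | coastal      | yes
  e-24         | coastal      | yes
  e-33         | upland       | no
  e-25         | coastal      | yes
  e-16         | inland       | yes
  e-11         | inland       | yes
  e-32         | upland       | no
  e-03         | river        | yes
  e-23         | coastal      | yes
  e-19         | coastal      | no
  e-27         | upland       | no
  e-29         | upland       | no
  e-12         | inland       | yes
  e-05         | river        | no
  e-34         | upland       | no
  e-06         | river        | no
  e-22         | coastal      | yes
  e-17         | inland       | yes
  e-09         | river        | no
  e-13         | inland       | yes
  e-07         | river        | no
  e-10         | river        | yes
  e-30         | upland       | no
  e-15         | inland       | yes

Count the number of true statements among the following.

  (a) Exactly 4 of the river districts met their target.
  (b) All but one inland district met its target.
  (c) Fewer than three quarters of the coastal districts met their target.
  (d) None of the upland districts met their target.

0

(a) river: |A| = 8, |A ∩ B| = 3; needs |A ∩ B| = 4 — false.
(b) inland: |A| = 8, |A ∩ B| = 8; needs |A ∖ B| = 1 — false.
(c) coastal: |A| = 8, |A ∩ B| = 6; needs |A ∩ B| / |A| < 3/4 — false.
(d) upland: |A| = 8, |A ∩ B| = 1; needs A ∩ B = ∅ (|A ∩ B| = 0) — false.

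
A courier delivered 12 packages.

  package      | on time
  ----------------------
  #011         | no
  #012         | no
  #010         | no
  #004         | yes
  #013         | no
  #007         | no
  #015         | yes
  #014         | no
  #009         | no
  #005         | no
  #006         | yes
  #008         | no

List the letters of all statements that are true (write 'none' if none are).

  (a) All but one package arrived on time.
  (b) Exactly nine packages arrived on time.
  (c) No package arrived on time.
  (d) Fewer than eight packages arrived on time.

(d)

|A| = 12, |A ∩ B| = 3, |A ∖ B| = 9.
(a) |A ∖ B| = 1: fails.
(b) |A ∩ B| = 9: fails.
(c) A ∩ B = ∅ (|A ∩ B| = 0): fails.
(d) |A ∩ B| < 8: holds.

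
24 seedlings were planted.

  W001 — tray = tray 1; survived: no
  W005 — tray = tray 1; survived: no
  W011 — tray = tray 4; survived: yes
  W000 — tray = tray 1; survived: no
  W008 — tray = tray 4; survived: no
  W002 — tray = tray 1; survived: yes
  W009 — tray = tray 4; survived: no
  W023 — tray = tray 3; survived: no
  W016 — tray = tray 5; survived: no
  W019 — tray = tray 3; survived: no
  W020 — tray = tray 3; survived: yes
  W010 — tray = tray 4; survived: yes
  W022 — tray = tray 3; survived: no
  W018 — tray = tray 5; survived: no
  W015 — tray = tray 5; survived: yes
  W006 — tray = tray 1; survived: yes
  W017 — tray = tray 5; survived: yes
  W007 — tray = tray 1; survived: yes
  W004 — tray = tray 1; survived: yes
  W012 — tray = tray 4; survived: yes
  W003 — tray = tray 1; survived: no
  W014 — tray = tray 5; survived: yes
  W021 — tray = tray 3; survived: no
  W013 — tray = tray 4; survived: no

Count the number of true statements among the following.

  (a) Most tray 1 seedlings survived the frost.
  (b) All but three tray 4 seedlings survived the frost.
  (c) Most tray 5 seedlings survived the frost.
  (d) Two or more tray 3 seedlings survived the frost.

(a) tray 1: |A| = 8, |A ∩ B| = 4; needs |A ∩ B| > |A ∖ B| — false.
(b) tray 4: |A| = 6, |A ∩ B| = 3; needs |A ∖ B| = 3 — true.
(c) tray 5: |A| = 5, |A ∩ B| = 3; needs |A ∩ B| > |A ∖ B| — true.
(d) tray 3: |A| = 5, |A ∩ B| = 1; needs |A ∩ B| ≥ 2 — false.

2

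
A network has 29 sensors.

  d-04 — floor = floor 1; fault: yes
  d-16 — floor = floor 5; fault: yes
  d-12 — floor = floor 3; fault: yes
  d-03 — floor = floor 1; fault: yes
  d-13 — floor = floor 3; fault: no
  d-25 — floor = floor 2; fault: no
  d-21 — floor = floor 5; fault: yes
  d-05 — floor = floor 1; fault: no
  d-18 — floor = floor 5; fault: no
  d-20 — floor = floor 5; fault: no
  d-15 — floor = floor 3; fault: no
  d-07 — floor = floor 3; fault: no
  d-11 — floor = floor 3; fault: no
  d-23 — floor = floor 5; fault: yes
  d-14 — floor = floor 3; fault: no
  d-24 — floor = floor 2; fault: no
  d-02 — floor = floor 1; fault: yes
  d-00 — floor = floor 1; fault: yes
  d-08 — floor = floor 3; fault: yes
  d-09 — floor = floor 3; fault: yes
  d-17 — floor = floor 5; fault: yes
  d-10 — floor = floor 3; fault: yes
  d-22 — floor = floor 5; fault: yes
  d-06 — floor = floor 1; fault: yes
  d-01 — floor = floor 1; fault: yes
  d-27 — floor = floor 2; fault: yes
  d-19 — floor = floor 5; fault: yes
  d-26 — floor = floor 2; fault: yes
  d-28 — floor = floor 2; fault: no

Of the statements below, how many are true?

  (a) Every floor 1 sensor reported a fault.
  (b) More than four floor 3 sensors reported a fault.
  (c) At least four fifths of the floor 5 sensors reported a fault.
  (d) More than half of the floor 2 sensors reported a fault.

0

(a) floor 1: |A| = 7, |A ∩ B| = 6; needs A ⊆ B, i.e. every element of A is in B (|A ∖ B| = 0) — false.
(b) floor 3: |A| = 9, |A ∩ B| = 4; needs |A ∩ B| > 4 — false.
(c) floor 5: |A| = 8, |A ∩ B| = 6; needs |A ∩ B| / |A| ≥ 4/5 — false.
(d) floor 2: |A| = 5, |A ∩ B| = 2; needs |A ∩ B| > |A ∖ B| — false.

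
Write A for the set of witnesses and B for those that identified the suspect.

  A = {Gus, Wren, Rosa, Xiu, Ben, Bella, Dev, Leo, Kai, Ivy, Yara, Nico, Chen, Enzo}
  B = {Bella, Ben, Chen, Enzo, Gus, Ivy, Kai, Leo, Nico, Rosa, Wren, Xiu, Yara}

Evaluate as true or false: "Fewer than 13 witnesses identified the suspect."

The determiner here denotes the relation: |A ∩ B| < 13.
A (the restrictor) = {Gus, Wren, Rosa, Xiu, Ben, Bella, Dev, Leo, Kai, Ivy, Yara, Nico, Chen, Enzo}, |A| = 14.
A ∩ B = {Gus, Wren, Rosa, Xiu, Ben, Bella, Leo, Kai, Ivy, Yara, Nico, Chen, Enzo}, so |A ∩ B| = 13.
|A ∩ B| = 13, so the statement is false.

False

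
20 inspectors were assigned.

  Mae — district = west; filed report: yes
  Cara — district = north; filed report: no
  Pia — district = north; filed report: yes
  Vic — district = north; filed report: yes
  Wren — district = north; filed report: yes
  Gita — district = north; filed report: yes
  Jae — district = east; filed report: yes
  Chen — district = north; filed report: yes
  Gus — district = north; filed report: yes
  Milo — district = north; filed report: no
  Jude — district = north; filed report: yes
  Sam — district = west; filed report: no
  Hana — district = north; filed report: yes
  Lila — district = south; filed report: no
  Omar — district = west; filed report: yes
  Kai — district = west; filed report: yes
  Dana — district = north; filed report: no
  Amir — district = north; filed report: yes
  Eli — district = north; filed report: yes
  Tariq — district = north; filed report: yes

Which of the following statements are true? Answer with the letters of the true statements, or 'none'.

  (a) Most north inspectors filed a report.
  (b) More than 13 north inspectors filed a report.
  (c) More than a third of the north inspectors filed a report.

(a), (c)

|A| = 14, |A ∩ B| = 11, |A ∖ B| = 3.
(a) |A ∩ B| > |A ∖ B|: holds.
(b) |A ∩ B| > 13: fails.
(c) |A ∩ B| / |A| > 1/3: holds.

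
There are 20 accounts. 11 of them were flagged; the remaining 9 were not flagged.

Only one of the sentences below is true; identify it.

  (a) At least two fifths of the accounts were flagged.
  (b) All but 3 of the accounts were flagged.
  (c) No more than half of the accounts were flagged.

(a)

|A| = 20, |A ∩ B| = 11, |A ∖ B| = 9.
(a) requires |A ∩ B| / |A| ≥ 2/5: true.
(b) requires |A ∖ B| = 3: false.
(c) requires |A ∩ B| ≤ |A ∖ B|: false.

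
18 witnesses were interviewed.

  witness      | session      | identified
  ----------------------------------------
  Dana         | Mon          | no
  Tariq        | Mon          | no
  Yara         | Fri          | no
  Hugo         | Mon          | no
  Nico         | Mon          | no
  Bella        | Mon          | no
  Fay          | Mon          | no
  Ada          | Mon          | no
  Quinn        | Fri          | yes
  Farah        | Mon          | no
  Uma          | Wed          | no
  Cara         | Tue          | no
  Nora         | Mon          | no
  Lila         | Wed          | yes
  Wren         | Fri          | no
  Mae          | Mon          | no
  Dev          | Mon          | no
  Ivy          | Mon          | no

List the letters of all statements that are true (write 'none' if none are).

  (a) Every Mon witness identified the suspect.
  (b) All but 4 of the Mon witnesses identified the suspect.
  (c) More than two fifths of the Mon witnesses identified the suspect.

none

|A| = 12, |A ∩ B| = 0, |A ∖ B| = 12.
(a) A ⊆ B, i.e. every element of A is in B (|A ∖ B| = 0): fails.
(b) |A ∖ B| = 4: fails.
(c) |A ∩ B| / |A| > 2/5: fails.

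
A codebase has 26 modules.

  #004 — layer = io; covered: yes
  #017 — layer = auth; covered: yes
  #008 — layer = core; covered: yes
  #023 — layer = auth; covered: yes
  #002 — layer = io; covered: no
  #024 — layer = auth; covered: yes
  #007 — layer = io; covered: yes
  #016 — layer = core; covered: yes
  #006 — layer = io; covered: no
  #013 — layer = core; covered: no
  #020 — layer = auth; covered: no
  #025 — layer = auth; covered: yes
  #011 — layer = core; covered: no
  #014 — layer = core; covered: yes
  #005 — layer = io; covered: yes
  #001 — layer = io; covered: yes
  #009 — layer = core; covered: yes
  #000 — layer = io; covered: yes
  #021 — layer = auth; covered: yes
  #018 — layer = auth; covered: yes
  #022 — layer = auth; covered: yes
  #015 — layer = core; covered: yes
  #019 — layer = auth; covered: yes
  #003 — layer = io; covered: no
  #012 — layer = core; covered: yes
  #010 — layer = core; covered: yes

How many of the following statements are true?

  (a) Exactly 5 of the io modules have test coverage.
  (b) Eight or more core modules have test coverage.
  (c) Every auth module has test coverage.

(a) io: |A| = 8, |A ∩ B| = 5; needs |A ∩ B| = 5 — true.
(b) core: |A| = 9, |A ∩ B| = 7; needs |A ∩ B| ≥ 8 — false.
(c) auth: |A| = 9, |A ∩ B| = 8; needs A ⊆ B, i.e. every element of A is in B (|A ∖ B| = 0) — false.

1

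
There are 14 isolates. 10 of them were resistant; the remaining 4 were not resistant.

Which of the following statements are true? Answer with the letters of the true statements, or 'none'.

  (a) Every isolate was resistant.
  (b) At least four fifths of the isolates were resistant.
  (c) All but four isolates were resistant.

|A| = 14, |A ∩ B| = 10, |A ∖ B| = 4.
(a) A ⊆ B, i.e. every element of A is in B (|A ∖ B| = 0): fails.
(b) |A ∩ B| / |A| ≥ 4/5: fails.
(c) |A ∖ B| = 4: holds.

(c)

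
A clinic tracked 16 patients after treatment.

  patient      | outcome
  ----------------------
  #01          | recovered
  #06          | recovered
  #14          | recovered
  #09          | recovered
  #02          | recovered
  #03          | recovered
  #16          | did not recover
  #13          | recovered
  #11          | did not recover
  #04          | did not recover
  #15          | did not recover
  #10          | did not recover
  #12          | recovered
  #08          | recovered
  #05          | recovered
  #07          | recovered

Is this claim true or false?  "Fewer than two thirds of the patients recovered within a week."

'Fewer than two thirds of the patients recovered within a week' holds iff |A ∩ B| / |A| < 2/3.
|A| = 16, |A ∩ B| = 11, |A ∖ B| = 5.
|A ∩ B|/|A| = 11/16, so the statement is false.

False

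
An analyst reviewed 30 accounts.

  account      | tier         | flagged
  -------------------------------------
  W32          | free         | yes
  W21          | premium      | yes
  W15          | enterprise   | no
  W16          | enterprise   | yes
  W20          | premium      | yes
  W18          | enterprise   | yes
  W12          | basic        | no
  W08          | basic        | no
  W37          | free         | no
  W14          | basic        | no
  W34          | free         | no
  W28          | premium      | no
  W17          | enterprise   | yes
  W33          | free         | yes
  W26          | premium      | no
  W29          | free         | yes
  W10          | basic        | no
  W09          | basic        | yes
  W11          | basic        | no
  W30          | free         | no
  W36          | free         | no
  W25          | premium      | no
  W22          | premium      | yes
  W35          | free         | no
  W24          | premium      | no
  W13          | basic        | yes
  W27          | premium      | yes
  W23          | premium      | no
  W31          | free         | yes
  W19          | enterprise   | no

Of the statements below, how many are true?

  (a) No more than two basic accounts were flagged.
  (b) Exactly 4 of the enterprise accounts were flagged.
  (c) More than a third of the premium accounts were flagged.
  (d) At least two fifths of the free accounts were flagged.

3

(a) basic: |A| = 7, |A ∩ B| = 2; needs |A ∩ B| ≤ 2 — true.
(b) enterprise: |A| = 5, |A ∩ B| = 3; needs |A ∩ B| = 4 — false.
(c) premium: |A| = 9, |A ∩ B| = 4; needs |A ∩ B| / |A| > 1/3 — true.
(d) free: |A| = 9, |A ∩ B| = 4; needs |A ∩ B| / |A| ≥ 2/5 — true.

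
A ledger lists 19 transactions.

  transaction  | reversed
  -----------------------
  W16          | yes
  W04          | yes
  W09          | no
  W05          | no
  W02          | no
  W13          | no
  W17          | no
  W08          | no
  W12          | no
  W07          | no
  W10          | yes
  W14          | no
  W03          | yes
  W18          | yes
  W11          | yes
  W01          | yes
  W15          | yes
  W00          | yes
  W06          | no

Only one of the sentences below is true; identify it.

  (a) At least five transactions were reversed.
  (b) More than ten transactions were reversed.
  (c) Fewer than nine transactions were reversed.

(a)

|A| = 19, |A ∩ B| = 9, |A ∖ B| = 10.
(a) requires |A ∩ B| ≥ 5: true.
(b) requires |A ∩ B| > 10: false.
(c) requires |A ∩ B| < 9: false.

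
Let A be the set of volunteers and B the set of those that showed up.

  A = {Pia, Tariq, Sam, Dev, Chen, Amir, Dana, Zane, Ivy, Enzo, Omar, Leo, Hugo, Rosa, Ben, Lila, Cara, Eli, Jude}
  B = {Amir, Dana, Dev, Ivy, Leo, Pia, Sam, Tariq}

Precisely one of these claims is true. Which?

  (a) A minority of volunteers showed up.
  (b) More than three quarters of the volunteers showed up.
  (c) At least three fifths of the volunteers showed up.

(a)

|A| = 19, |A ∩ B| = 8, |A ∖ B| = 11.
(a) requires |A ∩ B| < |A ∖ B|: true.
(b) requires |A ∩ B| / |A| > 3/4: false.
(c) requires |A ∩ B| / |A| ≥ 3/5: false.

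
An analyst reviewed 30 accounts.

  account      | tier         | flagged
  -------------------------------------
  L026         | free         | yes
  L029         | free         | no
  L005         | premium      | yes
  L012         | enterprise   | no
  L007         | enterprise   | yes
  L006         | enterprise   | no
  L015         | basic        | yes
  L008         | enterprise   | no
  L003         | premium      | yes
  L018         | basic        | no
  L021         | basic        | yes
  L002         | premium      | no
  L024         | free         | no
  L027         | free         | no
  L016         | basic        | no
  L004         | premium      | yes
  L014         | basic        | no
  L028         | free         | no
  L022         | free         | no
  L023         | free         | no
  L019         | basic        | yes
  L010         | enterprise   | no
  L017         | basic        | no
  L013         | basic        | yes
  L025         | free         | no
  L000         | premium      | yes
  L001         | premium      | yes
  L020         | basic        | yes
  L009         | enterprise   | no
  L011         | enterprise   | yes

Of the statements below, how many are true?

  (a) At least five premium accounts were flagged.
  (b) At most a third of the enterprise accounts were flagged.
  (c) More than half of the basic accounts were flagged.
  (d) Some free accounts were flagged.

4

(a) premium: |A| = 6, |A ∩ B| = 5; needs |A ∩ B| ≥ 5 — true.
(b) enterprise: |A| = 7, |A ∩ B| = 2; needs |A ∩ B| / |A| ≤ 1/3 — true.
(c) basic: |A| = 9, |A ∩ B| = 5; needs |A ∩ B| > |A ∖ B| — true.
(d) free: |A| = 8, |A ∩ B| = 1; needs A ∩ B ≠ ∅ (|A ∩ B| ≥ 1) — true.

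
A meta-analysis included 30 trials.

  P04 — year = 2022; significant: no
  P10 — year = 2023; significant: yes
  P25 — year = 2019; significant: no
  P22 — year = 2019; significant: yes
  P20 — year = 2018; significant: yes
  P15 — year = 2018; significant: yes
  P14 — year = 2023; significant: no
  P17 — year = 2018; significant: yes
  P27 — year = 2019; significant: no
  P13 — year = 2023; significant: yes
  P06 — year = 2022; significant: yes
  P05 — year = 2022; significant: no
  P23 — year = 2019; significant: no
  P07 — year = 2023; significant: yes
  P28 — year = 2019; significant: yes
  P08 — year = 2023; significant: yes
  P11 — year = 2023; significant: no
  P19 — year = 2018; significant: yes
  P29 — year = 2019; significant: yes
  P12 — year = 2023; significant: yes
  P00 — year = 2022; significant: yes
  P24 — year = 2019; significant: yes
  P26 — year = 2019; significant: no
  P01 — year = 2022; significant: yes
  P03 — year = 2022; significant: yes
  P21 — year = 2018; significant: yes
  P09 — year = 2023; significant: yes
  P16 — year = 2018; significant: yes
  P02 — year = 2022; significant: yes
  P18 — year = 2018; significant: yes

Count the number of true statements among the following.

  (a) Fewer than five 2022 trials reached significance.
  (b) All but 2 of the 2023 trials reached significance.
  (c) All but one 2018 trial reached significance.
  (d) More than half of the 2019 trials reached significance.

1

(a) 2022: |A| = 7, |A ∩ B| = 5; needs |A ∩ B| < 5 — false.
(b) 2023: |A| = 8, |A ∩ B| = 6; needs |A ∖ B| = 2 — true.
(c) 2018: |A| = 7, |A ∩ B| = 7; needs |A ∖ B| = 1 — false.
(d) 2019: |A| = 8, |A ∩ B| = 4; needs |A ∩ B| > |A ∖ B| — false.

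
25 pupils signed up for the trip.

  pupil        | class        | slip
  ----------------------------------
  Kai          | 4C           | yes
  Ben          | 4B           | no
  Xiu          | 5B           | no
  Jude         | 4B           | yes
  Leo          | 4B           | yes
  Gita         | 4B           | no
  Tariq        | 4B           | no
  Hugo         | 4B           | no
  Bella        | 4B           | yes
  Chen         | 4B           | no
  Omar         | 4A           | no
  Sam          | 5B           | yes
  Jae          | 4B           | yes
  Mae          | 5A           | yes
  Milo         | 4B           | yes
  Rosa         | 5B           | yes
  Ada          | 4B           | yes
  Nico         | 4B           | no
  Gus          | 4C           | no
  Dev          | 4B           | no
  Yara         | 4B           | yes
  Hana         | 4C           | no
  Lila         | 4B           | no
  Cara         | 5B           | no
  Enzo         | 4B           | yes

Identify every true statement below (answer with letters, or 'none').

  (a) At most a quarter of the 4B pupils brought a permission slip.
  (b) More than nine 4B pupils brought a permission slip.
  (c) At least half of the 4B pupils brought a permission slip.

(c)

|A| = 16, |A ∩ B| = 8, |A ∖ B| = 8.
(a) |A ∩ B| / |A| ≤ 1/4: fails.
(b) |A ∩ B| > 9: fails.
(c) |A ∩ B| ≥ |A ∖ B|: holds.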